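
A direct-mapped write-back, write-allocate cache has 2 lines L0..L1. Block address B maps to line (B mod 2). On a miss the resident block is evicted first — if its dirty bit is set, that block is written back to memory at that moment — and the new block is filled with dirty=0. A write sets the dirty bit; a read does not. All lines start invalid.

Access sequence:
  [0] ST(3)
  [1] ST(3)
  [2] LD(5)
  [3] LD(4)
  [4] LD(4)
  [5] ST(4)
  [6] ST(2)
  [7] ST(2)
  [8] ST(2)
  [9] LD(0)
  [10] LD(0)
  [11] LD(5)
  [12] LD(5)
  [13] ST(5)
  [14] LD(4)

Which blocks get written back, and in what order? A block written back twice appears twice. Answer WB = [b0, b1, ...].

0: W B3 -> L1 miss  d=D]
1: W B3 -> L1 hit  d=D]
2: R B5 -> L1 miss wb->B3  d=-]
3: R B4 -> L0 miss  d=-]
4: R B4 -> L0 hit  d=-]
5: W B4 -> L0 hit  d=D]
6: W B2 -> L0 miss wb->B4  d=D]
7: W B2 -> L0 hit  d=D]
8: W B2 -> L0 hit  d=D]
9: R B0 -> L0 miss wb->B2  d=-]
10: R B0 -> L0 hit  d=-]
11: R B5 -> L1 hit  d=-]
12: R B5 -> L1 hit  d=-]
13: W B5 -> L1 hit  d=D]
14: R B4 -> L0 miss  d=-]

WB = [3, 4, 2]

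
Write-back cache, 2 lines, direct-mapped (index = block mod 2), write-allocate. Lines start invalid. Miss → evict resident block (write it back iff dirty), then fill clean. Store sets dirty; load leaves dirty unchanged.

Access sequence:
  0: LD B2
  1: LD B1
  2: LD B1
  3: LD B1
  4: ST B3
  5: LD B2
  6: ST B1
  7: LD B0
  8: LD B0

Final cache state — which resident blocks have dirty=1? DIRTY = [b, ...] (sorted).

0: R B2 -> L0 miss  d=-]
1: R B1 -> L1 miss  d=-]
2: R B1 -> L1 hit  d=-]
3: R B1 -> L1 hit  d=-]
4: W B3 -> L1 miss  d=D]
5: R B2 -> L0 hit  d=-]
6: W B1 -> L1 miss wb->B3  d=D]
7: R B0 -> L0 miss  d=-]
8: R B0 -> L0 hit  d=-]

DIRTY = [1]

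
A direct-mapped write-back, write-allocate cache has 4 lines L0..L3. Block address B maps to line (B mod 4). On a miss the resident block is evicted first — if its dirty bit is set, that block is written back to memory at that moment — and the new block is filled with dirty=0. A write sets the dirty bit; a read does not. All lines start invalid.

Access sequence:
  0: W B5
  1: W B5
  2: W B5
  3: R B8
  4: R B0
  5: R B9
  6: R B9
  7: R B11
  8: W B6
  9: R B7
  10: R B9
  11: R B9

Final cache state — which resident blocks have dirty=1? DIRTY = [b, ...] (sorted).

DIRTY = [6]

0: W B5 -> L1 miss  d=D]
1: W B5 -> L1 hit  d=D]
2: W B5 -> L1 hit  d=D]
3: R B8 -> L0 miss  d=-]
4: R B0 -> L0 miss  d=-]
5: R B9 -> L1 miss wb->B5  d=-]
6: R B9 -> L1 hit  d=-]
7: R B11 -> L3 miss  d=-]
8: W B6 -> L2 miss  d=D]
9: R B7 -> L3 miss  d=-]
10: R B9 -> L1 hit  d=-]
11: R B9 -> L1 hit  d=-]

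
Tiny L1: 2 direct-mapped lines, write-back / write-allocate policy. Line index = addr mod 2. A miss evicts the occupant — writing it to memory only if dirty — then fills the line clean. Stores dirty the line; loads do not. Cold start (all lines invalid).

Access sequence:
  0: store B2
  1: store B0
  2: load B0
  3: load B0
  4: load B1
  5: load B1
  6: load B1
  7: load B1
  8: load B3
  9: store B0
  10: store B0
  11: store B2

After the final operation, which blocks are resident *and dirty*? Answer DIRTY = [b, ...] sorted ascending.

DIRTY = [2]

  0 | W B2 → L0 miss [D]
  1 | W B0 → L0 miss wb→B2 [D]
  2 | R B0 → L0 hit [D]
  3 | R B0 → L0 hit [D]
  4 | R B1 → L1 miss [-]
  5 | R B1 → L1 hit [-]
  6 | R B1 → L1 hit [-]
  7 | R B1 → L1 hit [-]
  8 | R B3 → L1 miss [-]
  9 | W B0 → L0 hit [D]
  10 | W B0 → L0 hit [D]
  11 | W B2 → L0 miss wb→B0 [D]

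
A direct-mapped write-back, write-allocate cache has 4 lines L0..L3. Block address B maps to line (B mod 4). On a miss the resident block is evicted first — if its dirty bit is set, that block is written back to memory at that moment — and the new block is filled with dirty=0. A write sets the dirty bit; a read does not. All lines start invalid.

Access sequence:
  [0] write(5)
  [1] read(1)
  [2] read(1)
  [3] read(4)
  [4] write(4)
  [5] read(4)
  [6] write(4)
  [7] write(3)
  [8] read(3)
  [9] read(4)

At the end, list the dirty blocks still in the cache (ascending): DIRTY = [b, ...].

DIRTY = [3, 4]

  0 | W B5 → L1 miss [D]
  1 | R B1 → L1 miss wb→B5 [-]
  2 | R B1 → L1 hit [-]
  3 | R B4 → L0 miss [-]
  4 | W B4 → L0 hit [D]
  5 | R B4 → L0 hit [D]
  6 | W B4 → L0 hit [D]
  7 | W B3 → L3 miss [D]
  8 | R B3 → L3 hit [D]
  9 | R B4 → L0 hit [D]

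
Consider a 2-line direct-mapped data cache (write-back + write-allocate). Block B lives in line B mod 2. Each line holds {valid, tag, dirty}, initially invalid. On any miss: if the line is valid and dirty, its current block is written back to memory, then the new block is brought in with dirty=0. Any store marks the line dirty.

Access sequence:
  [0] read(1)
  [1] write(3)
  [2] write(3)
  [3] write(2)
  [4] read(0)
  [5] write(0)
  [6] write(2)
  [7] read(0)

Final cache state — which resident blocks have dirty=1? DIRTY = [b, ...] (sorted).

DIRTY = [3]

0: R B1 -> L1 miss  d=-]
1: W B3 -> L1 miss  d=D]
2: W B3 -> L1 hit  d=D]
3: W B2 -> L0 miss  d=D]
4: R B0 -> L0 miss wb->B2  d=-]
5: W B0 -> L0 hit  d=D]
6: W B2 -> L0 miss wb->B0  d=D]
7: R B0 -> L0 miss wb->B2  d=-]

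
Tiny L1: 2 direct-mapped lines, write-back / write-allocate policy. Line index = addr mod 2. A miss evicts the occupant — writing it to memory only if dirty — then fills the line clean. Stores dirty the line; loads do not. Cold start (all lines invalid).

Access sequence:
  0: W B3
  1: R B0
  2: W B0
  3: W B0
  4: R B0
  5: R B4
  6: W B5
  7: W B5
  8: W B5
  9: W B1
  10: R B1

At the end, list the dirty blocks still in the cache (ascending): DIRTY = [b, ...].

DIRTY = [1]

  0 | W B3 → L1 miss [D]
  1 | R B0 → L0 miss [-]
  2 | W B0 → L0 hit [D]
  3 | W B0 → L0 hit [D]
  4 | R B0 → L0 hit [D]
  5 | R B4 → L0 miss wb→B0 [-]
  6 | W B5 → L1 miss wb→B3 [D]
  7 | W B5 → L1 hit [D]
  8 | W B5 → L1 hit [D]
  9 | W B1 → L1 miss wb→B5 [D]
  10 | R B1 → L1 hit [D]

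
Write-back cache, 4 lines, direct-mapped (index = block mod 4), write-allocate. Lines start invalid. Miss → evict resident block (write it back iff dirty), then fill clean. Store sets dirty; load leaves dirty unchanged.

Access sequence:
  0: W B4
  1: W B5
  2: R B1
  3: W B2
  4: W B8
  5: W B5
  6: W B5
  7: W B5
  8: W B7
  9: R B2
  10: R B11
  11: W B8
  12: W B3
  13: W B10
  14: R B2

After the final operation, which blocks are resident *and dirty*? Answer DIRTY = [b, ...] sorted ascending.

  0 | W B4 → L0 miss [D]
  1 | W B5 → L1 miss [D]
  2 | R B1 → L1 miss wb→B5 [-]
  3 | W B2 → L2 miss [D]
  4 | W B8 → L0 miss wb→B4 [D]
  5 | W B5 → L1 miss [D]
  6 | W B5 → L1 hit [D]
  7 | W B5 → L1 hit [D]
  8 | W B7 → L3 miss [D]
  9 | R B2 → L2 hit [D]
  10 | R B11 → L3 miss wb→B7 [-]
  11 | W B8 → L0 hit [D]
  12 | W B3 → L3 miss [D]
  13 | W B10 → L2 miss wb→B2 [D]
  14 | R B2 → L2 miss wb→B10 [-]

DIRTY = [3, 5, 8]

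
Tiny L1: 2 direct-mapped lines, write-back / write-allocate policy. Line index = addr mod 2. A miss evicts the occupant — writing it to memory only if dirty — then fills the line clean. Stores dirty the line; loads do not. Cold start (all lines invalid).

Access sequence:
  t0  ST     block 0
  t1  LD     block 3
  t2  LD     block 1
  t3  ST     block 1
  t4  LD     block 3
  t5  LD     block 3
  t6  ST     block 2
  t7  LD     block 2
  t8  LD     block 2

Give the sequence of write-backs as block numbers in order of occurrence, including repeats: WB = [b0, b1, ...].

WB = [1, 0]

  0 | W B0 → L0 miss [D]
  1 | R B3 → L1 miss [-]
  2 | R B1 → L1 miss [-]
  3 | W B1 → L1 hit [D]
  4 | R B3 → L1 miss wb→B1 [-]
  5 | R B3 → L1 hit [-]
  6 | W B2 → L0 miss wb→B0 [D]
  7 | R B2 → L0 hit [D]
  8 | R B2 → L0 hit [D]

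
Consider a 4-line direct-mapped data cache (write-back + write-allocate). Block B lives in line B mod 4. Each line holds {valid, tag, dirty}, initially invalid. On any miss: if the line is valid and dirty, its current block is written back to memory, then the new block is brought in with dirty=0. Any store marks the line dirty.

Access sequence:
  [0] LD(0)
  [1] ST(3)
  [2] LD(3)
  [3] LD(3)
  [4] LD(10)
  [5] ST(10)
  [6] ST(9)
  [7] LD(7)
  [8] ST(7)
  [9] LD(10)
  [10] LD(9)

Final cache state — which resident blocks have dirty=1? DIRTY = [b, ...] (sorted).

0: R B0 -> L0 miss  d=-]
1: W B3 -> L3 miss  d=D]
2: R B3 -> L3 hit  d=D]
3: R B3 -> L3 hit  d=D]
4: R B10 -> L2 miss  d=-]
5: W B10 -> L2 hit  d=D]
6: W B9 -> L1 miss  d=D]
7: R B7 -> L3 miss wb->B3  d=-]
8: W B7 -> L3 hit  d=D]
9: R B10 -> L2 hit  d=D]
10: R B9 -> L1 hit  d=D]

DIRTY = [7, 9, 10]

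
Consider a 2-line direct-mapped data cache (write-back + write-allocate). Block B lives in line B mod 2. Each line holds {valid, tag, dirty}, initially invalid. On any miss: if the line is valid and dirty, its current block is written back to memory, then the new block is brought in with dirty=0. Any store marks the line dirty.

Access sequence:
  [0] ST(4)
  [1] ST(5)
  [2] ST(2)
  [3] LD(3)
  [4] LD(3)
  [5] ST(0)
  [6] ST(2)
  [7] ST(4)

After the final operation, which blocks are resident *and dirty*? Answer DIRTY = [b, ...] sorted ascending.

DIRTY = [4]

  0 | W B4 → L0 miss [D]
  1 | W B5 → L1 miss [D]
  2 | W B2 → L0 miss wb→B4 [D]
  3 | R B3 → L1 miss wb→B5 [-]
  4 | R B3 → L1 hit [-]
  5 | W B0 → L0 miss wb→B2 [D]
  6 | W B2 → L0 miss wb→B0 [D]
  7 | W B4 → L0 miss wb→B2 [D]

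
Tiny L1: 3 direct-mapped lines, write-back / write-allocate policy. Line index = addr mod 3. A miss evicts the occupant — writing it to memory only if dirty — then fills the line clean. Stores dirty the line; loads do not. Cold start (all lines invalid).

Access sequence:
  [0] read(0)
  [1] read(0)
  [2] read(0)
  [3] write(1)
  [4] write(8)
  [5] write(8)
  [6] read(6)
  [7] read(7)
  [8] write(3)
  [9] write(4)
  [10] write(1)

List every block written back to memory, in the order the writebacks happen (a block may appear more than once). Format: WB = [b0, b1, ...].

0: R B0 -> L0 miss  d=-]
1: R B0 -> L0 hit  d=-]
2: R B0 -> L0 hit  d=-]
3: W B1 -> L1 miss  d=D]
4: W B8 -> L2 miss  d=D]
5: W B8 -> L2 hit  d=D]
6: R B6 -> L0 miss  d=-]
7: R B7 -> L1 miss wb->B1  d=-]
8: W B3 -> L0 miss  d=D]
9: W B4 -> L1 miss  d=D]
10: W B1 -> L1 miss wb->B4  d=D]

WB = [1, 4]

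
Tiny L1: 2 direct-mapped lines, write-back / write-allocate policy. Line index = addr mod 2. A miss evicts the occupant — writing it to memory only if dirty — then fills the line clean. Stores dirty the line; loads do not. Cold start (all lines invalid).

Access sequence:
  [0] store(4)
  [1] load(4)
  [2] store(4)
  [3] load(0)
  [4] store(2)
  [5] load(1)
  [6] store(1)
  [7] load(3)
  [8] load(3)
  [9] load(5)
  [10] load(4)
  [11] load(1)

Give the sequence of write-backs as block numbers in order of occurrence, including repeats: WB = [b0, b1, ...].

WB = [4, 1, 2]

0: W B4 → L0 miss [D]
1: R B4 → L0 hit [D]
2: W B4 → L0 hit [D]
3: R B0 → L0 miss wb→B4 [-]
4: W B2 → L0 miss [D]
5: R B1 → L1 miss [-]
6: W B1 → L1 hit [D]
7: R B3 → L1 miss wb→B1 [-]
8: R B3 → L1 hit [-]
9: R B5 → L1 miss [-]
10: R B4 → L0 miss wb→B2 [-]
11: R B1 → L1 miss [-]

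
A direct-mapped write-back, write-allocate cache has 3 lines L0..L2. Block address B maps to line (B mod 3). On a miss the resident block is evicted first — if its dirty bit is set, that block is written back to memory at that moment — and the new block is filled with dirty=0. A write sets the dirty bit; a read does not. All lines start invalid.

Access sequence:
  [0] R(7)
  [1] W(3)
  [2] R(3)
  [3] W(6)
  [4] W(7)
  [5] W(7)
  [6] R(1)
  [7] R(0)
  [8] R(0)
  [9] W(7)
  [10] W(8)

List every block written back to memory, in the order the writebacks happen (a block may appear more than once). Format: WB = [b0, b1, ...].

  0 | R B7 → L1 miss [-]
  1 | W B3 → L0 miss [D]
  2 | R B3 → L0 hit [D]
  3 | W B6 → L0 miss wb→B3 [D]
  4 | W B7 → L1 hit [D]
  5 | W B7 → L1 hit [D]
  6 | R B1 → L1 miss wb→B7 [-]
  7 | R B0 → L0 miss wb→B6 [-]
  8 | R B0 → L0 hit [-]
  9 | W B7 → L1 miss [D]
  10 | W B8 → L2 miss [D]

WB = [3, 7, 6]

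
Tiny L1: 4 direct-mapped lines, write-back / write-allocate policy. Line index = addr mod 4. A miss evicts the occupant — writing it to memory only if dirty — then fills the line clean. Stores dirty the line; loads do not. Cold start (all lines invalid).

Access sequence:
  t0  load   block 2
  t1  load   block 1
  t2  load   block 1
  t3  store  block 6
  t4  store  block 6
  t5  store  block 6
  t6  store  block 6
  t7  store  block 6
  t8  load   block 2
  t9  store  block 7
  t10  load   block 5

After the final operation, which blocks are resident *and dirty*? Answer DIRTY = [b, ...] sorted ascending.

0: R B2 → L2 miss [-]
1: R B1 → L1 miss [-]
2: R B1 → L1 hit [-]
3: W B6 → L2 miss [D]
4: W B6 → L2 hit [D]
5: W B6 → L2 hit [D]
6: W B6 → L2 hit [D]
7: W B6 → L2 hit [D]
8: R B2 → L2 miss wb→B6 [-]
9: W B7 → L3 miss [D]
10: R B5 → L1 miss [-]

DIRTY = [7]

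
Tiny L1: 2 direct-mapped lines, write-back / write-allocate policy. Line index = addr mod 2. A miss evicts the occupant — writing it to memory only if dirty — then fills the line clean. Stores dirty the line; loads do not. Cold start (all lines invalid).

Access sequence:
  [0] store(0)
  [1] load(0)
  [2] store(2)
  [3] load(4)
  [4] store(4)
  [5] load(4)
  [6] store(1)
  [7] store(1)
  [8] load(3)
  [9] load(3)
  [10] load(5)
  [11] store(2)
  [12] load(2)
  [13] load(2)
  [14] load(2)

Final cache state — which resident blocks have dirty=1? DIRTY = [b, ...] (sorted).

DIRTY = [2]

0: W B0 → L0 miss [D]
1: R B0 → L0 hit [D]
2: W B2 → L0 miss wb→B0 [D]
3: R B4 → L0 miss wb→B2 [-]
4: W B4 → L0 hit [D]
5: R B4 → L0 hit [D]
6: W B1 → L1 miss [D]
7: W B1 → L1 hit [D]
8: R B3 → L1 miss wb→B1 [-]
9: R B3 → L1 hit [-]
10: R B5 → L1 miss [-]
11: W B2 → L0 miss wb→B4 [D]
12: R B2 → L0 hit [D]
13: R B2 → L0 hit [D]
14: R B2 → L0 hit [D]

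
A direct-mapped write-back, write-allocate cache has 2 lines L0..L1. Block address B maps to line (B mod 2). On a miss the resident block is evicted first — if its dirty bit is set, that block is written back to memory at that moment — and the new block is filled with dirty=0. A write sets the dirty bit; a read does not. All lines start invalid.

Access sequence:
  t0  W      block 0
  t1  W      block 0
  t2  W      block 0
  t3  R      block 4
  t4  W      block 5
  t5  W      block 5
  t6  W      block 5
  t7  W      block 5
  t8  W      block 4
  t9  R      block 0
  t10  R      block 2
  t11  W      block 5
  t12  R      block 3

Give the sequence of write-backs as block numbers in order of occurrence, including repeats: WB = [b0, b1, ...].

0: W B0 → L0 miss [D]
1: W B0 → L0 hit [D]
2: W B0 → L0 hit [D]
3: R B4 → L0 miss wb→B0 [-]
4: W B5 → L1 miss [D]
5: W B5 → L1 hit [D]
6: W B5 → L1 hit [D]
7: W B5 → L1 hit [D]
8: W B4 → L0 hit [D]
9: R B0 → L0 miss wb→B4 [-]
10: R B2 → L0 miss [-]
11: W B5 → L1 hit [D]
12: R B3 → L1 miss wb→B5 [-]

WB = [0, 4, 5]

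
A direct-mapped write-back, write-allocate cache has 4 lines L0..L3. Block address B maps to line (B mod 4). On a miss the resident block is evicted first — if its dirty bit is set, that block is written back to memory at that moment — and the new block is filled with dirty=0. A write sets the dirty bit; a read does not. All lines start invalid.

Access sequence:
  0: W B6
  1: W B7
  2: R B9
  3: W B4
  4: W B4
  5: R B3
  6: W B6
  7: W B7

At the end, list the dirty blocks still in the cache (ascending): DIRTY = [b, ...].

  0 | W B6 → L2 miss [D]
  1 | W B7 → L3 miss [D]
  2 | R B9 → L1 miss [-]
  3 | W B4 → L0 miss [D]
  4 | W B4 → L0 hit [D]
  5 | R B3 → L3 miss wb→B7 [-]
  6 | W B6 → L2 hit [D]
  7 | W B7 → L3 miss [D]

DIRTY = [4, 6, 7]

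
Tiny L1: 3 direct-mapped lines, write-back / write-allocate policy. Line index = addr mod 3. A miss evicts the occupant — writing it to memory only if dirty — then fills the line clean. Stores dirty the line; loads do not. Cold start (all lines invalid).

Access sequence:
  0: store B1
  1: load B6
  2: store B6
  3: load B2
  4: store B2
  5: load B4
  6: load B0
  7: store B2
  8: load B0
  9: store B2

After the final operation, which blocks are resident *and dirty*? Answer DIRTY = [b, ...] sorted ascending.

0: W B1 → L1 miss [D]
1: R B6 → L0 miss [-]
2: W B6 → L0 hit [D]
3: R B2 → L2 miss [-]
4: W B2 → L2 hit [D]
5: R B4 → L1 miss wb→B1 [-]
6: R B0 → L0 miss wb→B6 [-]
7: W B2 → L2 hit [D]
8: R B0 → L0 hit [-]
9: W B2 → L2 hit [D]

DIRTY = [2]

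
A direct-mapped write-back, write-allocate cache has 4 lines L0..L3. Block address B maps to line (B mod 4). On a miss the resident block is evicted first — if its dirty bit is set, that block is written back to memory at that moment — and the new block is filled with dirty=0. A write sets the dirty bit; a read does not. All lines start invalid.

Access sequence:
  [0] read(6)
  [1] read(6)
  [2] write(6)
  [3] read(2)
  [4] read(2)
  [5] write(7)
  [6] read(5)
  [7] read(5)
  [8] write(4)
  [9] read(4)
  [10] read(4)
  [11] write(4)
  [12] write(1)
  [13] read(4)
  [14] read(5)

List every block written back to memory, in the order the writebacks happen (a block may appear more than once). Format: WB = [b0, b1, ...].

WB = [6, 1]

0: R B6 -> L2 miss  d=-]
1: R B6 -> L2 hit  d=-]
2: W B6 -> L2 hit  d=D]
3: R B2 -> L2 miss wb->B6  d=-]
4: R B2 -> L2 hit  d=-]
5: W B7 -> L3 miss  d=D]
6: R B5 -> L1 miss  d=-]
7: R B5 -> L1 hit  d=-]
8: W B4 -> L0 miss  d=D]
9: R B4 -> L0 hit  d=D]
10: R B4 -> L0 hit  d=D]
11: W B4 -> L0 hit  d=D]
12: W B1 -> L1 miss  d=D]
13: R B4 -> L0 hit  d=D]
14: R B5 -> L1 miss wb->B1  d=-]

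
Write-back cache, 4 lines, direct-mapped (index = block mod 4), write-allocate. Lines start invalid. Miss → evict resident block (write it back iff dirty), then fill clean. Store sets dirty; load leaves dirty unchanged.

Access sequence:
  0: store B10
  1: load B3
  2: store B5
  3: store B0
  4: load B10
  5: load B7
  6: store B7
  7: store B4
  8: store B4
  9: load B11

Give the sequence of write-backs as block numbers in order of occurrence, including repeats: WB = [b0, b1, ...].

WB = [0, 7]

  0 | W B10 → L2 miss [D]
  1 | R B3 → L3 miss [-]
  2 | W B5 → L1 miss [D]
  3 | W B0 → L0 miss [D]
  4 | R B10 → L2 hit [D]
  5 | R B7 → L3 miss [-]
  6 | W B7 → L3 hit [D]
  7 | W B4 → L0 miss wb→B0 [D]
  8 | W B4 → L0 hit [D]
  9 | R B11 → L3 miss wb→B7 [-]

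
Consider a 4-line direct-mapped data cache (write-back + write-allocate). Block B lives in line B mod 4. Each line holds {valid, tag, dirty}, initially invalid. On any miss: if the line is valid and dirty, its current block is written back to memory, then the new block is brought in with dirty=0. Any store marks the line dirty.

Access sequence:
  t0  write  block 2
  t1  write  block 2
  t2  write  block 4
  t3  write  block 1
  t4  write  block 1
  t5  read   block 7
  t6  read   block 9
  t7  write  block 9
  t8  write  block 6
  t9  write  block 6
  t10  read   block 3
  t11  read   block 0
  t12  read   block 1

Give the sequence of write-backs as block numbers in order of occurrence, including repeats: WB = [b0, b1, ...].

WB = [1, 2, 4, 9]

0: W B2 → L2 miss [D]
1: W B2 → L2 hit [D]
2: W B4 → L0 miss [D]
3: W B1 → L1 miss [D]
4: W B1 → L1 hit [D]
5: R B7 → L3 miss [-]
6: R B9 → L1 miss wb→B1 [-]
7: W B9 → L1 hit [D]
8: W B6 → L2 miss wb→B2 [D]
9: W B6 → L2 hit [D]
10: R B3 → L3 miss [-]
11: R B0 → L0 miss wb→B4 [-]
12: R B1 → L1 miss wb→B9 [-]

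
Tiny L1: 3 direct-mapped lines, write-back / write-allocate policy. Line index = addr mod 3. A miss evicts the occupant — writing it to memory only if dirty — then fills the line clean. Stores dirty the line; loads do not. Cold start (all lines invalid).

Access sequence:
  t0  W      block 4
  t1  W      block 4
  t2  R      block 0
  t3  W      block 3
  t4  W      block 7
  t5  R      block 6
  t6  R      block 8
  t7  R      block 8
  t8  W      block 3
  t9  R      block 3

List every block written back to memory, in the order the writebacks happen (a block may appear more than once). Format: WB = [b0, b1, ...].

WB = [4, 3]

0: W B4 -> L1 miss  d=D]
1: W B4 -> L1 hit  d=D]
2: R B0 -> L0 miss  d=-]
3: W B3 -> L0 miss  d=D]
4: W B7 -> L1 miss wb->B4  d=D]
5: R B6 -> L0 miss wb->B3  d=-]
6: R B8 -> L2 miss  d=-]
7: R B8 -> L2 hit  d=-]
8: W B3 -> L0 miss  d=D]
9: R B3 -> L0 hit  d=D]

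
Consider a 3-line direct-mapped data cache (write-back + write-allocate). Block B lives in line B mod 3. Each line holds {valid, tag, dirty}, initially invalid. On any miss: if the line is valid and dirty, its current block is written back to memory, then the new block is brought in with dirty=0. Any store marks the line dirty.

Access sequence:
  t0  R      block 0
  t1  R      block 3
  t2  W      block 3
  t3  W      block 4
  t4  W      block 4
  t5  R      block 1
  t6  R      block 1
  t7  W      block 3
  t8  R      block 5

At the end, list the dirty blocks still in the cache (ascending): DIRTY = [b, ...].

  0 | R B0 → L0 miss [-]
  1 | R B3 → L0 miss [-]
  2 | W B3 → L0 hit [D]
  3 | W B4 → L1 miss [D]
  4 | W B4 → L1 hit [D]
  5 | R B1 → L1 miss wb→B4 [-]
  6 | R B1 → L1 hit [-]
  7 | W B3 → L0 hit [D]
  8 | R B5 → L2 miss [-]

DIRTY = [3]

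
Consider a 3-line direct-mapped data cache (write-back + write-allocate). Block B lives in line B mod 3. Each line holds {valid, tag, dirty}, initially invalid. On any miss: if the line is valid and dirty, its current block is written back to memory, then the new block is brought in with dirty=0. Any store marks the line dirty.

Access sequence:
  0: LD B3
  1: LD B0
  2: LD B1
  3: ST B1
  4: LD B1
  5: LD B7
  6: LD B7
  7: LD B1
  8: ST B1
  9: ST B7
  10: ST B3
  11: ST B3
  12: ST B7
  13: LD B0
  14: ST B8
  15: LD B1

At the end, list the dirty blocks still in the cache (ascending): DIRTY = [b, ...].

0: R B3 → L0 miss [-]
1: R B0 → L0 miss [-]
2: R B1 → L1 miss [-]
3: W B1 → L1 hit [D]
4: R B1 → L1 hit [D]
5: R B7 → L1 miss wb→B1 [-]
6: R B7 → L1 hit [-]
7: R B1 → L1 miss [-]
8: W B1 → L1 hit [D]
9: W B7 → L1 miss wb→B1 [D]
10: W B3 → L0 miss [D]
11: W B3 → L0 hit [D]
12: W B7 → L1 hit [D]
13: R B0 → L0 miss wb→B3 [-]
14: W B8 → L2 miss [D]
15: R B1 → L1 miss wb→B7 [-]

DIRTY = [8]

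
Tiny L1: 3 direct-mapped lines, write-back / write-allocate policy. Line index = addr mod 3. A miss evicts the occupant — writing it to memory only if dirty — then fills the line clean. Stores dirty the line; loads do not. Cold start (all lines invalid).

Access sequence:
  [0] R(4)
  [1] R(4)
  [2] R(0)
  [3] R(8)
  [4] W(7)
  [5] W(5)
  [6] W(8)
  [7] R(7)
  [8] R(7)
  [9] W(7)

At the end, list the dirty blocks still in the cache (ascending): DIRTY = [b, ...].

0: R B4 → L1 miss [-]
1: R B4 → L1 hit [-]
2: R B0 → L0 miss [-]
3: R B8 → L2 miss [-]
4: W B7 → L1 miss [D]
5: W B5 → L2 miss [D]
6: W B8 → L2 miss wb→B5 [D]
7: R B7 → L1 hit [D]
8: R B7 → L1 hit [D]
9: W B7 → L1 hit [D]

DIRTY = [7, 8]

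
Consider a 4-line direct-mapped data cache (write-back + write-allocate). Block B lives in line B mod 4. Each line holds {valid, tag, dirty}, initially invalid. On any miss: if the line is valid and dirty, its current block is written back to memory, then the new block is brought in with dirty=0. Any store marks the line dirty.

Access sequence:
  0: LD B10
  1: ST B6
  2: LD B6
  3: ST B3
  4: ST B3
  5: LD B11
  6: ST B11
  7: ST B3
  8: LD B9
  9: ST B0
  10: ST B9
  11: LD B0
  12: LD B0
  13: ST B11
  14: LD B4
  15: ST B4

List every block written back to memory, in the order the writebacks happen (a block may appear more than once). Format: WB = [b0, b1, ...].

WB = [3, 11, 3, 0]

  0 | R B10 → L2 miss [-]
  1 | W B6 → L2 miss [D]
  2 | R B6 → L2 hit [D]
  3 | W B3 → L3 miss [D]
  4 | W B3 → L3 hit [D]
  5 | R B11 → L3 miss wb→B3 [-]
  6 | W B11 → L3 hit [D]
  7 | W B3 → L3 miss wb→B11 [D]
  8 | R B9 → L1 miss [-]
  9 | W B0 → L0 miss [D]
  10 | W B9 → L1 hit [D]
  11 | R B0 → L0 hit [D]
  12 | R B0 → L0 hit [D]
  13 | W B11 → L3 miss wb→B3 [D]
  14 | R B4 → L0 miss wb→B0 [-]
  15 | W B4 → L0 hit [D]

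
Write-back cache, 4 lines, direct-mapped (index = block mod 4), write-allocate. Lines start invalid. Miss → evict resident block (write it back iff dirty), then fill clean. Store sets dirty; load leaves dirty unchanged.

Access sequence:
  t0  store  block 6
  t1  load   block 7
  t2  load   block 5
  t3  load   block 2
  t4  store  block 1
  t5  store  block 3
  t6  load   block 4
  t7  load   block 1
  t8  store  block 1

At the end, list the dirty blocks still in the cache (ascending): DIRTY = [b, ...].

  0 | W B6 → L2 miss [D]
  1 | R B7 → L3 miss [-]
  2 | R B5 → L1 miss [-]
  3 | R B2 → L2 miss wb→B6 [-]
  4 | W B1 → L1 miss [D]
  5 | W B3 → L3 miss [D]
  6 | R B4 → L0 miss [-]
  7 | R B1 → L1 hit [D]
  8 | W B1 → L1 hit [D]

DIRTY = [1, 3]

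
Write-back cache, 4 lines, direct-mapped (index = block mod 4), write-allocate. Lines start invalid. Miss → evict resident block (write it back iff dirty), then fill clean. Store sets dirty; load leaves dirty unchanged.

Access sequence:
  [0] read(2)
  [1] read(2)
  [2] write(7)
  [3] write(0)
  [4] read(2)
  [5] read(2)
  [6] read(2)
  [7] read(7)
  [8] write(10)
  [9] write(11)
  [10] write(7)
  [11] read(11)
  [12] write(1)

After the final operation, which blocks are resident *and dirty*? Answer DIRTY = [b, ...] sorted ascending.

  0 | R B2 → L2 miss [-]
  1 | R B2 → L2 hit [-]
  2 | W B7 → L3 miss [D]
  3 | W B0 → L0 miss [D]
  4 | R B2 → L2 hit [-]
  5 | R B2 → L2 hit [-]
  6 | R B2 → L2 hit [-]
  7 | R B7 → L3 hit [D]
  8 | W B10 → L2 miss [D]
  9 | W B11 → L3 miss wb→B7 [D]
  10 | W B7 → L3 miss wb→B11 [D]
  11 | R B11 → L3 miss wb→B7 [-]
  12 | W B1 → L1 miss [D]

DIRTY = [0, 1, 10]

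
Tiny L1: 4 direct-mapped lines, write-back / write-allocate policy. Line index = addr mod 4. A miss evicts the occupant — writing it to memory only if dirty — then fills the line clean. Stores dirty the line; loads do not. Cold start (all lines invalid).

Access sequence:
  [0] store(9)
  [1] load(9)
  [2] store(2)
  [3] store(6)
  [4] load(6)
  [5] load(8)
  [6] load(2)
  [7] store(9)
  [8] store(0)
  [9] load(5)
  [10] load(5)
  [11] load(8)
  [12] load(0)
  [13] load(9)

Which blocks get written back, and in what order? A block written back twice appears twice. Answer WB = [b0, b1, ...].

WB = [2, 6, 9, 0]

0: W B9 → L1 miss [D]
1: R B9 → L1 hit [D]
2: W B2 → L2 miss [D]
3: W B6 → L2 miss wb→B2 [D]
4: R B6 → L2 hit [D]
5: R B8 → L0 miss [-]
6: R B2 → L2 miss wb→B6 [-]
7: W B9 → L1 hit [D]
8: W B0 → L0 miss [D]
9: R B5 → L1 miss wb→B9 [-]
10: R B5 → L1 hit [-]
11: R B8 → L0 miss wb→B0 [-]
12: R B0 → L0 miss [-]
13: R B9 → L1 miss [-]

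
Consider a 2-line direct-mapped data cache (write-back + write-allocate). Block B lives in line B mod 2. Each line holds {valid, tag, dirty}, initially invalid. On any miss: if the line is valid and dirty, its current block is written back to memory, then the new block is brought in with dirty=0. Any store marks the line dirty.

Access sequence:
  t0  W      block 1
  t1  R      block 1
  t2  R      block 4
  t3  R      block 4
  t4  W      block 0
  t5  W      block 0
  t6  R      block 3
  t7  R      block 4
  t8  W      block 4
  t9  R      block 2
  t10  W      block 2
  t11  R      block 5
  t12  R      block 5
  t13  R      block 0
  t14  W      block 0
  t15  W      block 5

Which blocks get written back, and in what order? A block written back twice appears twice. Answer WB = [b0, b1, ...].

0: W B1 -> L1 miss  d=D]
1: R B1 -> L1 hit  d=D]
2: R B4 -> L0 miss  d=-]
3: R B4 -> L0 hit  d=-]
4: W B0 -> L0 miss  d=D]
5: W B0 -> L0 hit  d=D]
6: R B3 -> L1 miss wb->B1  d=-]
7: R B4 -> L0 miss wb->B0  d=-]
8: W B4 -> L0 hit  d=D]
9: R B2 -> L0 miss wb->B4  d=-]
10: W B2 -> L0 hit  d=D]
11: R B5 -> L1 miss  d=-]
12: R B5 -> L1 hit  d=-]
13: R B0 -> L0 miss wb->B2  d=-]
14: W B0 -> L0 hit  d=D]
15: W B5 -> L1 hit  d=D]

WB = [1, 0, 4, 2]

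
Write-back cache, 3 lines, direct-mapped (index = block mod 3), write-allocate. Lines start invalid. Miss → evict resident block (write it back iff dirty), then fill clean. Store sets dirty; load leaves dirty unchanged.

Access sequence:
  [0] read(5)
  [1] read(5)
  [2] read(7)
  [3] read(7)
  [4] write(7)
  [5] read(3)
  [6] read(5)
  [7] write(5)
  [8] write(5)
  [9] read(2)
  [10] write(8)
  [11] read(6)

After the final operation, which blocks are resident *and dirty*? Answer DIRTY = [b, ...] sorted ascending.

DIRTY = [7, 8]

  0 | R B5 → L2 miss [-]
  1 | R B5 → L2 hit [-]
  2 | R B7 → L1 miss [-]
  3 | R B7 → L1 hit [-]
  4 | W B7 → L1 hit [D]
  5 | R B3 → L0 miss [-]
  6 | R B5 → L2 hit [-]
  7 | W B5 → L2 hit [D]
  8 | W B5 → L2 hit [D]
  9 | R B2 → L2 miss wb→B5 [-]
  10 | W B8 → L2 miss [D]
  11 | R B6 → L0 miss [-]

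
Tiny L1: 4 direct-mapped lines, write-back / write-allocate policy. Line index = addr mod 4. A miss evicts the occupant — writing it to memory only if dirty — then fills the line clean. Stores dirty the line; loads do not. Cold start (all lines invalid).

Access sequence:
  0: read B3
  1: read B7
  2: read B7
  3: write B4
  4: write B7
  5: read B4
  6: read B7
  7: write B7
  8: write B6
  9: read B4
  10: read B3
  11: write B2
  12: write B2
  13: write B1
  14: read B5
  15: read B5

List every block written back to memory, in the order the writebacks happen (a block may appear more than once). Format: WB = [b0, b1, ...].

WB = [7, 6, 1]

0: R B3 → L3 miss [-]
1: R B7 → L3 miss [-]
2: R B7 → L3 hit [-]
3: W B4 → L0 miss [D]
4: W B7 → L3 hit [D]
5: R B4 → L0 hit [D]
6: R B7 → L3 hit [D]
7: W B7 → L3 hit [D]
8: W B6 → L2 miss [D]
9: R B4 → L0 hit [D]
10: R B3 → L3 miss wb→B7 [-]
11: W B2 → L2 miss wb→B6 [D]
12: W B2 → L2 hit [D]
13: W B1 → L1 miss [D]
14: R B5 → L1 miss wb→B1 [-]
15: R B5 → L1 hit [-]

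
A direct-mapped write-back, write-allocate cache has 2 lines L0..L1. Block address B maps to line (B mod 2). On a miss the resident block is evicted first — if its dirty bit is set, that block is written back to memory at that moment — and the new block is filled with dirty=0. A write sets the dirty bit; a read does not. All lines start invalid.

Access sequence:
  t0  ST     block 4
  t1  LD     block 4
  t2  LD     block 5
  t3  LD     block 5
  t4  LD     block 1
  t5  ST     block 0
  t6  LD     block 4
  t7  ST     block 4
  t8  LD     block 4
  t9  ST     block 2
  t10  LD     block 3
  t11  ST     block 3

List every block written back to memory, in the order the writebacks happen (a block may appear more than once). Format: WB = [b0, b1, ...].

WB = [4, 0, 4]

0: W B4 → L0 miss [D]
1: R B4 → L0 hit [D]
2: R B5 → L1 miss [-]
3: R B5 → L1 hit [-]
4: R B1 → L1 miss [-]
5: W B0 → L0 miss wb→B4 [D]
6: R B4 → L0 miss wb→B0 [-]
7: W B4 → L0 hit [D]
8: R B4 → L0 hit [D]
9: W B2 → L0 miss wb→B4 [D]
10: R B3 → L1 miss [-]
11: W B3 → L1 hit [D]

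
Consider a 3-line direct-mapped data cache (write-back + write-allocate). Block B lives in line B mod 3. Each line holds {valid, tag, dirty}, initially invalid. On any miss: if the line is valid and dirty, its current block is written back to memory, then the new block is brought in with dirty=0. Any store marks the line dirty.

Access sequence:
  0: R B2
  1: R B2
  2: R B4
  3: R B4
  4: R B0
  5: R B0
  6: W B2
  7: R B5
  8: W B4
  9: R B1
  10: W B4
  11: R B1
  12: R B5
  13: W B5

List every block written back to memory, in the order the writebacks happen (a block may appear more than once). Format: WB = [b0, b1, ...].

0: R B2 -> L2 miss  d=-]
1: R B2 -> L2 hit  d=-]
2: R B4 -> L1 miss  d=-]
3: R B4 -> L1 hit  d=-]
4: R B0 -> L0 miss  d=-]
5: R B0 -> L0 hit  d=-]
6: W B2 -> L2 hit  d=D]
7: R B5 -> L2 miss wb->B2  d=-]
8: W B4 -> L1 hit  d=D]
9: R B1 -> L1 miss wb->B4  d=-]
10: W B4 -> L1 miss  d=D]
11: R B1 -> L1 miss wb->B4  d=-]
12: R B5 -> L2 hit  d=-]
13: W B5 -> L2 hit  d=D]

WB = [2, 4, 4]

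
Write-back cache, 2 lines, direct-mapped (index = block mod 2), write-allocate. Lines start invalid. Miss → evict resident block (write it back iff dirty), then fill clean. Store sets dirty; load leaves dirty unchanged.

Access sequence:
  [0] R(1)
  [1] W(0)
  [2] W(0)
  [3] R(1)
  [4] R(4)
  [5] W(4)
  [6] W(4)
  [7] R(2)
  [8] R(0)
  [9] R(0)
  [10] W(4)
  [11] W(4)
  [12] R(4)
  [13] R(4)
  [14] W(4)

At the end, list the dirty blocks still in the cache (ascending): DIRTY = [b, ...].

0: R B1 -> L1 miss  d=-]
1: W B0 -> L0 miss  d=D]
2: W B0 -> L0 hit  d=D]
3: R B1 -> L1 hit  d=-]
4: R B4 -> L0 miss wb->B0  d=-]
5: W B4 -> L0 hit  d=D]
6: W B4 -> L0 hit  d=D]
7: R B2 -> L0 miss wb->B4  d=-]
8: R B0 -> L0 miss  d=-]
9: R B0 -> L0 hit  d=-]
10: W B4 -> L0 miss  d=D]
11: W B4 -> L0 hit  d=D]
12: R B4 -> L0 hit  d=D]
13: R B4 -> L0 hit  d=D]
14: W B4 -> L0 hit  d=D]

DIRTY = [4]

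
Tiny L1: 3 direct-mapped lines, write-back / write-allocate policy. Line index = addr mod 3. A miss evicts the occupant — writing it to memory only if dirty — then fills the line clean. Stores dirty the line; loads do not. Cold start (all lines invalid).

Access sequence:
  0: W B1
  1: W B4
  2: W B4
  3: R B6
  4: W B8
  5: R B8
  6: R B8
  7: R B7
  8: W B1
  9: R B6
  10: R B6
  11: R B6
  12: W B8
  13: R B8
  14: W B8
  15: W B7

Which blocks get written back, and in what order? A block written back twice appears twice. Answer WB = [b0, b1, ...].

WB = [1, 4, 1]

  0 | W B1 → L1 miss [D]
  1 | W B4 → L1 miss wb→B1 [D]
  2 | W B4 → L1 hit [D]
  3 | R B6 → L0 miss [-]
  4 | W B8 → L2 miss [D]
  5 | R B8 → L2 hit [D]
  6 | R B8 → L2 hit [D]
  7 | R B7 → L1 miss wb→B4 [-]
  8 | W B1 → L1 miss [D]
  9 | R B6 → L0 hit [-]
  10 | R B6 → L0 hit [-]
  11 | R B6 → L0 hit [-]
  12 | W B8 → L2 hit [D]
  13 | R B8 → L2 hit [D]
  14 | W B8 → L2 hit [D]
  15 | W B7 → L1 miss wb→B1 [D]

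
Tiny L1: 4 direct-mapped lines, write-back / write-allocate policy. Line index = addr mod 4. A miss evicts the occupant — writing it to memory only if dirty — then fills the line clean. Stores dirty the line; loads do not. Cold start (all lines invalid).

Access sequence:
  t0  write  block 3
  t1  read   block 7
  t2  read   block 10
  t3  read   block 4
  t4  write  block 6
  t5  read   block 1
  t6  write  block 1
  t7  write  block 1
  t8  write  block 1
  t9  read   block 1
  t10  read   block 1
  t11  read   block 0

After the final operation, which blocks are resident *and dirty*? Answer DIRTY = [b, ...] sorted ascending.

DIRTY = [1, 6]

  0 | W B3 → L3 miss [D]
  1 | R B7 → L3 miss wb→B3 [-]
  2 | R B10 → L2 miss [-]
  3 | R B4 → L0 miss [-]
  4 | W B6 → L2 miss [D]
  5 | R B1 → L1 miss [-]
  6 | W B1 → L1 hit [D]
  7 | W B1 → L1 hit [D]
  8 | W B1 → L1 hit [D]
  9 | R B1 → L1 hit [D]
  10 | R B1 → L1 hit [D]
  11 | R B0 → L0 miss [-]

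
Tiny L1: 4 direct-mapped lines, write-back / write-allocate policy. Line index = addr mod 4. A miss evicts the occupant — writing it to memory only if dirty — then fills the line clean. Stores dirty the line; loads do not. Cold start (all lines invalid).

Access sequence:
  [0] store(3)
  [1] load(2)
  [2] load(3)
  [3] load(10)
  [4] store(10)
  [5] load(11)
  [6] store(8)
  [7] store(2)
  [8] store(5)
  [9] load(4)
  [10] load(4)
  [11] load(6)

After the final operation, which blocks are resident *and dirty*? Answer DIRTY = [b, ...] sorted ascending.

DIRTY = [5]

0: W B3 -> L3 miss  d=D]
1: R B2 -> L2 miss  d=-]
2: R B3 -> L3 hit  d=D]
3: R B10 -> L2 miss  d=-]
4: W B10 -> L2 hit  d=D]
5: R B11 -> L3 miss wb->B3  d=-]
6: W B8 -> L0 miss  d=D]
7: W B2 -> L2 miss wb->B10  d=D]
8: W B5 -> L1 miss  d=D]
9: R B4 -> L0 miss wb->B8  d=-]
10: R B4 -> L0 hit  d=-]
11: R B6 -> L2 miss wb->B2  d=-]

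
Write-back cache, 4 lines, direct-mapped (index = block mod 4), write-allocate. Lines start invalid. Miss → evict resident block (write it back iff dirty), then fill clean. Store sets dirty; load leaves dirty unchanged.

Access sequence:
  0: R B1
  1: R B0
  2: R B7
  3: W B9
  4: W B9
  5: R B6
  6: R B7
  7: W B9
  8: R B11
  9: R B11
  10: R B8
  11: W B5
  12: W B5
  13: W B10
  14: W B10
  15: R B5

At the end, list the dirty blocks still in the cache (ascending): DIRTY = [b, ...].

DIRTY = [5, 10]

0: R B1 -> L1 miss  d=-]
1: R B0 -> L0 miss  d=-]
2: R B7 -> L3 miss  d=-]
3: W B9 -> L1 miss  d=D]
4: W B9 -> L1 hit  d=D]
5: R B6 -> L2 miss  d=-]
6: R B7 -> L3 hit  d=-]
7: W B9 -> L1 hit  d=D]
8: R B11 -> L3 miss  d=-]
9: R B11 -> L3 hit  d=-]
10: R B8 -> L0 miss  d=-]
11: W B5 -> L1 miss wb->B9  d=D]
12: W B5 -> L1 hit  d=D]
13: W B10 -> L2 miss  d=D]
14: W B10 -> L2 hit  d=D]
15: R B5 -> L1 hit  d=D]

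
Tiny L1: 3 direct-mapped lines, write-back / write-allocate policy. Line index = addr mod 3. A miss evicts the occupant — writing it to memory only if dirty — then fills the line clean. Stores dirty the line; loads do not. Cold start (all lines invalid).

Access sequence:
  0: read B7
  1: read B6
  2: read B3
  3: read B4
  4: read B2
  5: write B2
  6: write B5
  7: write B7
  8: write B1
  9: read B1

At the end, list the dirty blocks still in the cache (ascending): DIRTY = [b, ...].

0: R B7 -> L1 miss  d=-]
1: R B6 -> L0 miss  d=-]
2: R B3 -> L0 miss  d=-]
3: R B4 -> L1 miss  d=-]
4: R B2 -> L2 miss  d=-]
5: W B2 -> L2 hit  d=D]
6: W B5 -> L2 miss wb->B2  d=D]
7: W B7 -> L1 miss  d=D]
8: W B1 -> L1 miss wb->B7  d=D]
9: R B1 -> L1 hit  d=D]

DIRTY = [1, 5]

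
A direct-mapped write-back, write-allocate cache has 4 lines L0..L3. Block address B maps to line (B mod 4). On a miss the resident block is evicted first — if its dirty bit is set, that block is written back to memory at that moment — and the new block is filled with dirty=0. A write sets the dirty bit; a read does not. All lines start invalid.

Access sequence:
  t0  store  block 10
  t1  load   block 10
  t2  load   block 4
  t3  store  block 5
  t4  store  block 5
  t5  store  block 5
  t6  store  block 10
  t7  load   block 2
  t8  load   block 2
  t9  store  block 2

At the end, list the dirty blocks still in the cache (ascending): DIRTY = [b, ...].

DIRTY = [2, 5]

0: W B10 -> L2 miss  d=D]
1: R B10 -> L2 hit  d=D]
2: R B4 -> L0 miss  d=-]
3: W B5 -> L1 miss  d=D]
4: W B5 -> L1 hit  d=D]
5: W B5 -> L1 hit  d=D]
6: W B10 -> L2 hit  d=D]
7: R B2 -> L2 miss wb->B10  d=-]
8: R B2 -> L2 hit  d=-]
9: W B2 -> L2 hit  d=D]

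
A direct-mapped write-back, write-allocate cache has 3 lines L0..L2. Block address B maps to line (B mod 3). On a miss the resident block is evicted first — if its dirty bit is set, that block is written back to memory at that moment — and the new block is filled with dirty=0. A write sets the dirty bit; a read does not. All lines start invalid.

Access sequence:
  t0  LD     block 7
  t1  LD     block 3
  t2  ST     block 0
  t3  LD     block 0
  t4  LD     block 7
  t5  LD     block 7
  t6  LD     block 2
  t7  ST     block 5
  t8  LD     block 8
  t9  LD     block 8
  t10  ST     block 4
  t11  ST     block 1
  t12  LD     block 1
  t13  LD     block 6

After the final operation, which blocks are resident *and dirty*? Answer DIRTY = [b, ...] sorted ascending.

0: R B7 -> L1 miss  d=-]
1: R B3 -> L0 miss  d=-]
2: W B0 -> L0 miss  d=D]
3: R B0 -> L0 hit  d=D]
4: R B7 -> L1 hit  d=-]
5: R B7 -> L1 hit  d=-]
6: R B2 -> L2 miss  d=-]
7: W B5 -> L2 miss  d=D]
8: R B8 -> L2 miss wb->B5  d=-]
9: R B8 -> L2 hit  d=-]
10: W B4 -> L1 miss  d=D]
11: W B1 -> L1 miss wb->B4  d=D]
12: R B1 -> L1 hit  d=D]
13: R B6 -> L0 miss wb->B0  d=-]

DIRTY = [1]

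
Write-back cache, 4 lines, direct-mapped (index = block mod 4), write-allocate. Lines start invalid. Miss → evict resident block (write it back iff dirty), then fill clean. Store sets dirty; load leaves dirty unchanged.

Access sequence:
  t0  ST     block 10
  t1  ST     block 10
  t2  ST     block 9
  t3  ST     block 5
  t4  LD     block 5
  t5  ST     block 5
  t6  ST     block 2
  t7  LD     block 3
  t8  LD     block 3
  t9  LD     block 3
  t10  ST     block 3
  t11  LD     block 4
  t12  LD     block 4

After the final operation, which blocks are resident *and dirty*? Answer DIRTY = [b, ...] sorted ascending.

DIRTY = [2, 3, 5]

0: W B10 -> L2 miss  d=D]
1: W B10 -> L2 hit  d=D]
2: W B9 -> L1 miss  d=D]
3: W B5 -> L1 miss wb->B9  d=D]
4: R B5 -> L1 hit  d=D]
5: W B5 -> L1 hit  d=D]
6: W B2 -> L2 miss wb->B10  d=D]
7: R B3 -> L3 miss  d=-]
8: R B3 -> L3 hit  d=-]
9: R B3 -> L3 hit  d=-]
10: W B3 -> L3 hit  d=D]
11: R B4 -> L0 miss  d=-]
12: R B4 -> L0 hit  d=-]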